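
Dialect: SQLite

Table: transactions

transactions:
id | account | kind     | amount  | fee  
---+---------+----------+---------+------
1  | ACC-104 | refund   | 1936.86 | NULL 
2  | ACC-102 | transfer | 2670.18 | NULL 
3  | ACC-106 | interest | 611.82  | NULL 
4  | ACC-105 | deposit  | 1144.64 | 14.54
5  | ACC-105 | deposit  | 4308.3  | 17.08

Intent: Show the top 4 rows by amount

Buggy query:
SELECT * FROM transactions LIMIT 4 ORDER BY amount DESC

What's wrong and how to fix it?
Bug: ORDER BY cannot follow LIMIT; LIMIT is the final clause

Fix: Sort with ORDER BY, then apply LIMIT

Corrected query:
SELECT * FROM transactions ORDER BY amount DESC LIMIT 4

Result:
id | account | kind     | amount  | fee  
---+---------+----------+---------+------
5  | ACC-105 | deposit  | 4308.3  | 17.08
2  | ACC-102 | transfer | 2670.18 | NULL 
1  | ACC-104 | refund   | 1936.86 | NULL 
4  | ACC-105 | deposit  | 1144.64 | 14.54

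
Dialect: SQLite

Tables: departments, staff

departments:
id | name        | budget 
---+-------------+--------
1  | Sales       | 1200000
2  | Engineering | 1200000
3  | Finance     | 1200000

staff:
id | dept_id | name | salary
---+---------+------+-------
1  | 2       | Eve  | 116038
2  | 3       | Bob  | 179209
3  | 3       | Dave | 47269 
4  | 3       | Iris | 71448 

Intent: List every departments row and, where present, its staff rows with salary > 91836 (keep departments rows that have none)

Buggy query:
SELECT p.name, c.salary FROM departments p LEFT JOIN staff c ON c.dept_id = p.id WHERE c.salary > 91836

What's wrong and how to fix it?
Bug: A WHERE condition on the right-hand table after LEFT JOIN drops unmatched parents

Fix: Put 'c.salary > 91836' in the JOIN's ON clause instead of WHERE

Corrected query:
SELECT p.name, c.salary FROM departments p LEFT JOIN staff c ON c.dept_id = p.id AND c.salary > 91836

Result:
name        | salary
------------+-------
Sales       | NULL  
Engineering | 116038
Finance     | 179209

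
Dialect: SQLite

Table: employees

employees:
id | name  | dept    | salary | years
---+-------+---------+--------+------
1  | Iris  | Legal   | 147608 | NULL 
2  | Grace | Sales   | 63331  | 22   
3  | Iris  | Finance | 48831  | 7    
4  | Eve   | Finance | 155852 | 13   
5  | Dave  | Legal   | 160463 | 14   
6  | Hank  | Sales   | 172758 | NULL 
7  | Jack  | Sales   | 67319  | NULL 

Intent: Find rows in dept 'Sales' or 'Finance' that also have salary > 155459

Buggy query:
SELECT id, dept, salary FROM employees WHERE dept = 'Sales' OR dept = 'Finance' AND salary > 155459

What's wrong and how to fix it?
Bug: Without parentheses, AND is evaluated before OR, so the salary filter only applies to the 'Finance' branch

Fix: Group the OR with parentheses (or use IN), then AND the threshold

Corrected query:
SELECT id, dept, salary FROM employees WHERE (dept = 'Sales' OR dept = 'Finance') AND salary > 155459

Result:
id | dept    | salary
---+---------+-------
4  | Finance | 155852
6  | Sales   | 172758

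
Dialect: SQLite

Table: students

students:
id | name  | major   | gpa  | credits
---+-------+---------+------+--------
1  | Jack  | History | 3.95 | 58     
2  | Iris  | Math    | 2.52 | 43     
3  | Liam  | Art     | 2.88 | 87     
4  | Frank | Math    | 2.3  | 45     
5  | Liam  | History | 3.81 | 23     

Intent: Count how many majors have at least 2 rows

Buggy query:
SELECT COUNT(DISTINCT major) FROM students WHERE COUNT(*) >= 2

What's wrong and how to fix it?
Bug: COUNT(*) cannot appear in WHERE; the per-group count doesn't exist yet

Fix: Use a subquery that GROUPs and filters with HAVING, then count its rows

Corrected query:
SELECT COUNT(*) FROM (SELECT major FROM students GROUP BY major HAVING COUNT(*) >= 2)

Result:
COUNT(*)
--------
2       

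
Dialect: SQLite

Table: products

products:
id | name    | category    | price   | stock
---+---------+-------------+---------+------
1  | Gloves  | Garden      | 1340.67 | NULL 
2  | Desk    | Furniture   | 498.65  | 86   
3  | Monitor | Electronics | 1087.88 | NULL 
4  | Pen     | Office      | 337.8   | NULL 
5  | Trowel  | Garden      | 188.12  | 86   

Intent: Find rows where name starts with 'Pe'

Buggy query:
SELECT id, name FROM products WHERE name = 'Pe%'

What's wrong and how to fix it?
Bug: '=' compares the literal string including the % character; pattern matching needs LIKE

Fix: Use LIKE for wildcard pattern matching

Corrected query:
SELECT id, name FROM products WHERE name LIKE 'Pe%'

Result:
id | name
---+-----
4  | Pen 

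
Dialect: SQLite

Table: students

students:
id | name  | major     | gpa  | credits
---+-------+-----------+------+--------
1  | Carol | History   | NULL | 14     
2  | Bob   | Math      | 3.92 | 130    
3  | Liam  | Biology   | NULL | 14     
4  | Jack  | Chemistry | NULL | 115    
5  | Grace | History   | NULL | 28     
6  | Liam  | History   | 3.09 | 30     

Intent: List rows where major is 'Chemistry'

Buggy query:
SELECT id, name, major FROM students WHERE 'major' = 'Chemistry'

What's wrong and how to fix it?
Bug: 'major' in single quotes is a string literal, not the column; the comparison is literal-vs-literal and never true

Fix: Remove the quotes around the column name (or use double quotes for an identifier)

Corrected query:
SELECT id, name, major FROM students WHERE major = 'Chemistry'

Result:
id | name | major    
---+------+----------
4  | Jack | Chemistry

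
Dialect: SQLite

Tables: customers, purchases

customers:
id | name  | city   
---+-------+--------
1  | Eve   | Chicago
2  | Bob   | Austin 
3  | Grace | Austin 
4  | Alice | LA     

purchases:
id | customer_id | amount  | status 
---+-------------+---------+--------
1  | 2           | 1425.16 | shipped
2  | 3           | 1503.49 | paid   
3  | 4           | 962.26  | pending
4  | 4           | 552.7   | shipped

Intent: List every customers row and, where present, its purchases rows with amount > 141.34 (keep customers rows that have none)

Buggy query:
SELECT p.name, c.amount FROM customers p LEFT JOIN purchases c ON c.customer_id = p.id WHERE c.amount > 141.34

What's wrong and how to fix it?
Bug: A WHERE condition on the right-hand table after LEFT JOIN drops unmatched parents

Fix: Move the right-table condition into the ON clause so unmatched parents are kept

Corrected query:
SELECT p.name, c.amount FROM customers p LEFT JOIN purchases c ON c.customer_id = p.id AND c.amount > 141.34

Result:
name  | amount 
------+--------
Eve   | NULL   
Bob   | 1425.16
Grace | 1503.49
Alice | 552.7  
Alice | 962.26 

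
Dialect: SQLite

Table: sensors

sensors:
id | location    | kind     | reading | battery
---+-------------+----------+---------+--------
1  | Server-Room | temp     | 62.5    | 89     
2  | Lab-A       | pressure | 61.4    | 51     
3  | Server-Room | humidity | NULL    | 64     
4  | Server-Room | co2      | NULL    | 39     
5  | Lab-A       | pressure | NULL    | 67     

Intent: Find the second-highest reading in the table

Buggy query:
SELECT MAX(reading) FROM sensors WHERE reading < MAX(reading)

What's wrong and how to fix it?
Bug: The inner MAX is an aggregate inside WHERE, which is not allowed

Fix: Compute the overall MAX in a subquery, then take MAX of rows below it

Corrected query:
SELECT MAX(reading) FROM sensors WHERE reading < (SELECT MAX(reading) FROM sensors)

Result:
MAX(reading)
------------
61.4        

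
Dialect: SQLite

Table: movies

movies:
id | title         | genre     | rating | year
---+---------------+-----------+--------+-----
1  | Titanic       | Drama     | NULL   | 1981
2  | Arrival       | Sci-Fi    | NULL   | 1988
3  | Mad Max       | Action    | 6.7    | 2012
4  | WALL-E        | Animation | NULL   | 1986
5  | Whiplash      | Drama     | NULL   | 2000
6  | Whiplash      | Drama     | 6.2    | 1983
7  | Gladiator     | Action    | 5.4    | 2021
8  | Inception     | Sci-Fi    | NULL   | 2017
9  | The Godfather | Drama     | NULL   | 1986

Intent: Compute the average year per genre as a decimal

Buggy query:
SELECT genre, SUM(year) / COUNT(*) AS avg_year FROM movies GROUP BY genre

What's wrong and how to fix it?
Bug: Both operands are integers, so '/' performs integer division and truncates

Fix: Cast one side to REAL so the division keeps the fractional part

Corrected query:
SELECT genre, SUM(year) * 1.0 / COUNT(*) AS avg_year FROM movies GROUP BY genre

Result:
genre     | avg_year
----------+---------
Action    | 2016.5  
Animation | 1986    
Drama     | 1987.5  
Sci-Fi    | 2002.5  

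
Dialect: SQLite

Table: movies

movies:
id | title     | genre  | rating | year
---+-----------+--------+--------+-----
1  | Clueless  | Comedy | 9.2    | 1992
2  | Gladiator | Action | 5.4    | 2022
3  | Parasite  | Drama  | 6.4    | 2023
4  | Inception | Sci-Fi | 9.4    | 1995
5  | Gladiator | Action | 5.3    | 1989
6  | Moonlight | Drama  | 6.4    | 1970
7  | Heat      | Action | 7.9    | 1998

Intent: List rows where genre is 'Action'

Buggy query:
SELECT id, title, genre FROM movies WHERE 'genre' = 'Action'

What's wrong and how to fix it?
Bug: Single quotes denote string literals in SQL; the column name is being compared as a constant string

Fix: Reference the column as genre without single quotes

Corrected query:
SELECT id, title, genre FROM movies WHERE genre = 'Action'

Result:
id | title     | genre 
---+-----------+-------
2  | Gladiator | Action
5  | Gladiator | Action
7  | Heat      | Action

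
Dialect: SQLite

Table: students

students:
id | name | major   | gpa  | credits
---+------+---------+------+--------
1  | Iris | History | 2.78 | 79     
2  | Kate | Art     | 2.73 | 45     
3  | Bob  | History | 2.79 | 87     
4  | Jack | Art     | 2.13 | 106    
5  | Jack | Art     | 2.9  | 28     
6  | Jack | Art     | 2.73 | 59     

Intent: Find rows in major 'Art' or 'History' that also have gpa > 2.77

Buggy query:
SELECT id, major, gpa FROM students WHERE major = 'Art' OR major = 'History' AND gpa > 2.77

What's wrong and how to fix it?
Bug: Without parentheses, AND is evaluated before OR, so the gpa filter only applies to the 'History' branch

Fix: Group the OR with parentheses (or use IN), then AND the threshold

Corrected query:
SELECT id, major, gpa FROM students WHERE (major = 'Art' OR major = 'History') AND gpa > 2.77

Result:
id | major   | gpa 
---+---------+-----
1  | History | 2.78
3  | History | 2.79
5  | Art     | 2.9 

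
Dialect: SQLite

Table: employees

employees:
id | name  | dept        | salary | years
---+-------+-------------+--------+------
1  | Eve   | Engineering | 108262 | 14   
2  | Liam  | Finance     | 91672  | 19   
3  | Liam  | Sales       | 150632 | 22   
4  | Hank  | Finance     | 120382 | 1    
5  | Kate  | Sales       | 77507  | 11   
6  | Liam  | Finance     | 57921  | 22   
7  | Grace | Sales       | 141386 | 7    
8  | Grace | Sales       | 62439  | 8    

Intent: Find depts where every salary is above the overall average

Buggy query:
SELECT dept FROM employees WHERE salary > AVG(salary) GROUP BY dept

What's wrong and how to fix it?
Bug: WHERE evaluates per row before aggregation, so AVG() is unavailable

Fix: Compute the overall average in a scalar subquery and compare each group's MIN against it in HAVING

Corrected query:
SELECT dept FROM employees GROUP BY dept HAVING MIN(salary) > (SELECT AVG(salary) FROM employees)

Result:
dept       
-----------
Engineering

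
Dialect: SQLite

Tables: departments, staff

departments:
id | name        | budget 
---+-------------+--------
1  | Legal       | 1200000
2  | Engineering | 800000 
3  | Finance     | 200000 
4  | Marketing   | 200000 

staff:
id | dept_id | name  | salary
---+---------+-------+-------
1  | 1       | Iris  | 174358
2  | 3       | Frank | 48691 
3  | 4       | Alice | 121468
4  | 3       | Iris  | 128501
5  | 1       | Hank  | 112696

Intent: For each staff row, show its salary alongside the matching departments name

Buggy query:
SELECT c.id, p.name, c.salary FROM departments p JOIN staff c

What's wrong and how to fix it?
Bug: JOIN with no ON clause produces a cartesian product; every staff row pairs with every departments row

Fix: Add ON c.dept_id = p.id to the JOIN

Corrected query:
SELECT c.id, p.name, c.salary FROM departments p JOIN staff c ON c.dept_id = p.id

Result:
id | name      | salary
---+-----------+-------
1  | Legal     | 174358
2  | Finance   | 48691 
3  | Marketing | 121468
4  | Finance   | 128501
5  | Legal     | 112696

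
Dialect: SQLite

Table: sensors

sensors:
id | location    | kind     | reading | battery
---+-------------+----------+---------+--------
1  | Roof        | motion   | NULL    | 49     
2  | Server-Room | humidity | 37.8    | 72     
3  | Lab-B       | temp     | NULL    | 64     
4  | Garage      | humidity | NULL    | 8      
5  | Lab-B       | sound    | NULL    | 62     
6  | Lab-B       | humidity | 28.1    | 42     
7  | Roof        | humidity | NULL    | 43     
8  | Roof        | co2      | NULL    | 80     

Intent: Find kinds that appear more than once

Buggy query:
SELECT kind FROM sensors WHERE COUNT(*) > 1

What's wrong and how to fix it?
Bug: WHERE can't reference COUNT(*); aggregates are computed after WHERE

Fix: Group first, then use HAVING for the count condition

Corrected query:
SELECT kind FROM sensors GROUP BY kind HAVING COUNT(*) > 1

Result:
kind    
--------
humidity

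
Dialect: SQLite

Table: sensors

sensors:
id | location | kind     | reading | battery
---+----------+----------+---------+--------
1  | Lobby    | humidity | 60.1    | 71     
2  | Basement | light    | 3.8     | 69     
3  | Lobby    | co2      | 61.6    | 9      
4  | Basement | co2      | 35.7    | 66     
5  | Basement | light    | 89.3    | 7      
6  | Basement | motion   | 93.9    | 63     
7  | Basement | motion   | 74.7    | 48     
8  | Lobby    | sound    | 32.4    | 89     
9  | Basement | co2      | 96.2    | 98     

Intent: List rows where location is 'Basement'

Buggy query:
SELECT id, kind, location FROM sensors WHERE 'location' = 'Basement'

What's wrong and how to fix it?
Bug: 'location' in single quotes is a string literal, not the column; the comparison is literal-vs-literal and never true

Fix: Remove the quotes around the column name (or use double quotes for an identifier)

Corrected query:
SELECT id, kind, location FROM sensors WHERE location = 'Basement'

Result:
id | kind   | location
---+--------+---------
2  | light  | Basement
4  | co2    | Basement
5  | light  | Basement
6  | motion | Basement
7  | motion | Basement
9  | co2    | Basement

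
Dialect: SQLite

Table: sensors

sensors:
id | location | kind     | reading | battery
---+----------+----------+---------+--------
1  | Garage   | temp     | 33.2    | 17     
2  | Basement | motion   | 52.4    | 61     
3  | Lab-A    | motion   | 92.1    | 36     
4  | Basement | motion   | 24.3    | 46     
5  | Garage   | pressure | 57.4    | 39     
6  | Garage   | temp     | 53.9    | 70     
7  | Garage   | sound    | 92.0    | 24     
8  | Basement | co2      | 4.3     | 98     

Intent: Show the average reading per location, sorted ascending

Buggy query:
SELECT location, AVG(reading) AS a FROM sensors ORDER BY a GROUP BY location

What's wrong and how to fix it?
Bug: GROUP BY must precede ORDER BY

Fix: Reorder: SELECT … FROM … GROUP BY … ORDER BY …

Corrected query:
SELECT location, AVG(reading) AS a FROM sensors GROUP BY location ORDER BY a

Result:
location | a     
---------+-------
Basement | 27    
Garage   | 59.125
Lab-A    | 92.1  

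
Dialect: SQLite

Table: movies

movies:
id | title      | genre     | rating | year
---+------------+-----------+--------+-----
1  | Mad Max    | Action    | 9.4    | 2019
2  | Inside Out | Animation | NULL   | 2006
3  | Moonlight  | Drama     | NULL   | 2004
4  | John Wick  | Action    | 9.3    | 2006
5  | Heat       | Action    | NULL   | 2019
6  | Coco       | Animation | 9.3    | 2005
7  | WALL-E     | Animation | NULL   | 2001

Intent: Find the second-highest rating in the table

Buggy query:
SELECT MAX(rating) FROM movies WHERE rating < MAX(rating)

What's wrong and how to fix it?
Bug: The inner MAX is an aggregate inside WHERE, which is not allowed

Fix: Put the inner MAX in a scalar subquery

Corrected query:
SELECT MAX(rating) FROM movies WHERE rating < (SELECT MAX(rating) FROM movies)

Result:
MAX(rating)
-----------
9.3        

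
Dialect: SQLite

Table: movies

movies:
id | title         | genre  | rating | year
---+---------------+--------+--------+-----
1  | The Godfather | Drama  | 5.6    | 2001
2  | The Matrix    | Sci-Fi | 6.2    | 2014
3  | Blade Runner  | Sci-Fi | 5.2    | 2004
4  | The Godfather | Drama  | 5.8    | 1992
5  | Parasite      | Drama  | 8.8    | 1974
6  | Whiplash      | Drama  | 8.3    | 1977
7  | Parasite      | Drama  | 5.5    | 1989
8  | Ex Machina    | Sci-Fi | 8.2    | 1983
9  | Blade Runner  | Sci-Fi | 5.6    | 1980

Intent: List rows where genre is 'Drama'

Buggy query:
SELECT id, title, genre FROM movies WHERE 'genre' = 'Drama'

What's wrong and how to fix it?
Bug: Single quotes denote string literals in SQL; the column name is being compared as a constant string

Fix: Reference the column as genre without single quotes

Corrected query:
SELECT id, title, genre FROM movies WHERE genre = 'Drama'

Result:
id | title         | genre
---+---------------+------
1  | The Godfather | Drama
4  | The Godfather | Drama
5  | Parasite      | Drama
6  | Whiplash      | Drama
7  | Parasite      | Drama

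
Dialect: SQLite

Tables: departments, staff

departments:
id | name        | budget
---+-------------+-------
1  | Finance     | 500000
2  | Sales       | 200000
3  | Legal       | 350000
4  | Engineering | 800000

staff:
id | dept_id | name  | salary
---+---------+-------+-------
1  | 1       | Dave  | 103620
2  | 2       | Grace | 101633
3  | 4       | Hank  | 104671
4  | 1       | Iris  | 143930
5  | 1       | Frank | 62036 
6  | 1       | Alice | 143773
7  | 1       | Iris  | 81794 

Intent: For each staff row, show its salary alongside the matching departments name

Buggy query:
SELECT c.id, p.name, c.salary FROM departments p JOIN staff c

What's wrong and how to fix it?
Bug: JOIN with no ON clause produces a cartesian product; every staff row pairs with every departments row

Fix: Add ON c.dept_id = p.id to the JOIN

Corrected query:
SELECT c.id, p.name, c.salary FROM departments p JOIN staff c ON c.dept_id = p.id

Result:
id | name        | salary
---+-------------+-------
1  | Finance     | 103620
2  | Sales       | 101633
3  | Engineering | 104671
4  | Finance     | 143930
5  | Finance     | 62036 
6  | Finance     | 143773
7  | Finance     | 81794 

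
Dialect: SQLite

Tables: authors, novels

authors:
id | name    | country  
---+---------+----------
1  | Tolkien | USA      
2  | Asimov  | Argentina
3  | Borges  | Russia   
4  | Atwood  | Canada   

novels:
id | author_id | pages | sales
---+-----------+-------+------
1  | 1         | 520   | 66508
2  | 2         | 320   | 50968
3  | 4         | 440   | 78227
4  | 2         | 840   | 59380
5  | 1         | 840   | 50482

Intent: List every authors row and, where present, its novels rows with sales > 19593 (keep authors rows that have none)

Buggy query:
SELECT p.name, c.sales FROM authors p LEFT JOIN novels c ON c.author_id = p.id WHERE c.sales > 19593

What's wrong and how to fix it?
Bug: A WHERE condition on the right-hand table after LEFT JOIN drops unmatched parents

Fix: Put 'c.sales > 19593' in the JOIN's ON clause instead of WHERE

Corrected query:
SELECT p.name, c.sales FROM authors p LEFT JOIN novels c ON c.author_id = p.id AND c.sales > 19593

Result:
name    | sales
--------+------
Tolkien | 50482
Tolkien | 66508
Asimov  | 50968
Asimov  | 59380
Borges  | NULL 
Atwood  | 78227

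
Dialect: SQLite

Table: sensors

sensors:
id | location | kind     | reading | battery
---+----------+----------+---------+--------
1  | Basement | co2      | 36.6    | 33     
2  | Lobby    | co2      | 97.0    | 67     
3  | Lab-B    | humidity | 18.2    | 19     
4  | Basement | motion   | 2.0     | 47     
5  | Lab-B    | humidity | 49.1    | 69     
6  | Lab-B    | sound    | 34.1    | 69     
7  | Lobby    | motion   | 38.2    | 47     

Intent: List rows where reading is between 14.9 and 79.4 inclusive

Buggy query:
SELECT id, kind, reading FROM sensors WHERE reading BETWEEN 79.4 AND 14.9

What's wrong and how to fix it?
Bug: BETWEEN expects the lower bound first; with 79.4 AND 14.9 the range is empty

Fix: Write BETWEEN 14.9 AND 79.4

Corrected query:
SELECT id, kind, reading FROM sensors WHERE reading BETWEEN 14.9 AND 79.4

Result:
id | kind     | reading
---+----------+--------
1  | co2      | 36.6   
3  | humidity | 18.2   
5  | humidity | 49.1   
6  | sound    | 34.1   
7  | motion   | 38.2   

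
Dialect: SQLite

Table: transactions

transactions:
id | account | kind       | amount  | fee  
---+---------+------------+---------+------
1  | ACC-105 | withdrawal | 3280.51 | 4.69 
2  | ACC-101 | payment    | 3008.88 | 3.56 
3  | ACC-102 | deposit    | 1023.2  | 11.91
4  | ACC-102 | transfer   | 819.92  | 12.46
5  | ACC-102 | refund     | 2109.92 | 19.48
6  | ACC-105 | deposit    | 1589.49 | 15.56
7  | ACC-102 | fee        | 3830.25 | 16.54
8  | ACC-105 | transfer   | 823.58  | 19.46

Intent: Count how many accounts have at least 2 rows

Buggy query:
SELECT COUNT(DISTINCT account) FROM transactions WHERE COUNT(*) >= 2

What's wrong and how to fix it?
Bug: COUNT(*) cannot appear in WHERE; the per-group count doesn't exist yet

Fix: Group first with HAVING COUNT(*) >= 2, then COUNT the resulting groups

Corrected query:
SELECT COUNT(*) FROM (SELECT account FROM transactions GROUP BY account HAVING COUNT(*) >= 2)

Result:
COUNT(*)
--------
2       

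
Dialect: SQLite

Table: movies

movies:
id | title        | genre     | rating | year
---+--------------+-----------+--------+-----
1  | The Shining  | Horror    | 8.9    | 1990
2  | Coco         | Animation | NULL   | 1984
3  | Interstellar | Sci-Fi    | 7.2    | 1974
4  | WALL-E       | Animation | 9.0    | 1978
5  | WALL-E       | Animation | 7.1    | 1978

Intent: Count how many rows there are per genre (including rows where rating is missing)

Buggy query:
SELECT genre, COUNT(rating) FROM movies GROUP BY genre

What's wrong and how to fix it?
Bug: COUNT(rating) skips NULLs, so groups with missing rating are undercounted

Fix: Replace COUNT(rating) with COUNT(*)

Corrected query:
SELECT genre, COUNT(*) FROM movies GROUP BY genre

Result:
genre     | COUNT(*)
----------+---------
Animation | 3       
Horror    | 1       
Sci-Fi    | 1       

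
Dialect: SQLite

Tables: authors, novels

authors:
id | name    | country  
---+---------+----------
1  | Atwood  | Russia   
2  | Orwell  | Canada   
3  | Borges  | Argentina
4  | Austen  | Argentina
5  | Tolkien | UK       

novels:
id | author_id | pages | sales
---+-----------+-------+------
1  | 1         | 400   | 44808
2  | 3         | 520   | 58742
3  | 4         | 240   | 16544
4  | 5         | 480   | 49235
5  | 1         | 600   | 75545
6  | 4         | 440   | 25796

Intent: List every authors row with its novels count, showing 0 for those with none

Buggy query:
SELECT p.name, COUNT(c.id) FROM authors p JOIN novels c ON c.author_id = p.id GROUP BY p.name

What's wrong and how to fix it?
Bug: An inner join excludes parents with zero children

Fix: Switch to LEFT JOIN to retain unmatched parent rows

Corrected query:
SELECT p.name, COUNT(c.id) FROM authors p LEFT JOIN novels c ON c.author_id = p.id GROUP BY p.name

Result:
name    | COUNT(c.id)
--------+------------
Atwood  | 2          
Austen  | 2          
Borges  | 1          
Orwell  | 0          
Tolkien | 1          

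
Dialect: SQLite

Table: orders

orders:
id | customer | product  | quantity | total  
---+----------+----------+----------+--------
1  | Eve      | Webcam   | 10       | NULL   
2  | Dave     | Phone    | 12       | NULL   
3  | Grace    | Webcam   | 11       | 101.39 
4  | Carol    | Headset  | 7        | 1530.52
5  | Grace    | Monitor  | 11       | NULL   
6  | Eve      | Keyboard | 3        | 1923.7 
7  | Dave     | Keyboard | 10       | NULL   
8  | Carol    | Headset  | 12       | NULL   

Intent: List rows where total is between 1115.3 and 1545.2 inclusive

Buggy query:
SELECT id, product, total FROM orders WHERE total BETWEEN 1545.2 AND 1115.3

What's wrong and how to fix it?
Bug: BETWEEN expects the lower bound first; with 1545.2 AND 1115.3 the range is empty

Fix: Write BETWEEN 1115.3 AND 1545.2

Corrected query:
SELECT id, product, total FROM orders WHERE total BETWEEN 1115.3 AND 1545.2

Result:
id | product | total  
---+---------+--------
4  | Headset | 1530.52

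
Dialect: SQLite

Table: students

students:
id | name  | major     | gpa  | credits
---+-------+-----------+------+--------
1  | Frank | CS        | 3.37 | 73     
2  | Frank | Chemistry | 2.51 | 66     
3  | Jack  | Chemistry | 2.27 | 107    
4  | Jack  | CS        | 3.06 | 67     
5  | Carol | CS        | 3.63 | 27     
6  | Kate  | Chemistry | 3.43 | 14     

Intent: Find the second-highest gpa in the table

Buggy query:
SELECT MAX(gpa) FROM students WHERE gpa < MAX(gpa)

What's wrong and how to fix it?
Bug: MAX(gpa) on the right of the comparison is an aggregate-in-WHERE error

Fix: Put the inner MAX in a scalar subquery

Corrected query:
SELECT MAX(gpa) FROM students WHERE gpa < (SELECT MAX(gpa) FROM students)

Result:
MAX(gpa)
--------
3.43    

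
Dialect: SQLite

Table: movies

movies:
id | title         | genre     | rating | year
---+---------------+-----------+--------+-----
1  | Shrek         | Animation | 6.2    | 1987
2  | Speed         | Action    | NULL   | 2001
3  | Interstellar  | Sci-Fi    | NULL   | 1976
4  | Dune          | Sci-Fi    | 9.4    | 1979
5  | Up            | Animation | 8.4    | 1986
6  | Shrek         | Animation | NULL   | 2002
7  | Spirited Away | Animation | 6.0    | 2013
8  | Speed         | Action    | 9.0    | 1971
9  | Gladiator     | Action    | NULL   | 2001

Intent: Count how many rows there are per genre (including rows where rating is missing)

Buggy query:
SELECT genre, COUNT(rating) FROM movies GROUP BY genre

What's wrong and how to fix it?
Bug: COUNT(rating) skips NULLs, so groups with missing rating are undercounted

Fix: Use COUNT(*) to count all rows regardless of NULL

Corrected query:
SELECT genre, COUNT(*) FROM movies GROUP BY genre

Result:
genre     | COUNT(*)
----------+---------
Action    | 3       
Animation | 4       
Sci-Fi    | 2       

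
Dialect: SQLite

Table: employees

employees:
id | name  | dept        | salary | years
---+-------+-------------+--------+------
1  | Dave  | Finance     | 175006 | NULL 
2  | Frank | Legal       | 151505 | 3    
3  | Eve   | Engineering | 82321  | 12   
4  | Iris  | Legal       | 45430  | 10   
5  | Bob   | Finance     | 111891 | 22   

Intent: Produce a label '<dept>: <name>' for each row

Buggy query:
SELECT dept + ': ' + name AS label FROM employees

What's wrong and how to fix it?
Bug: SQLite uses || for string concatenation; + coerces text to numbers (yielding 0)

Fix: Use the || operator for string concatenation

Corrected query:
SELECT dept || ': ' || name AS label FROM employees

Result:
label           
----------------
Finance: Dave   
Legal: Frank    
Engineering: Eve
Legal: Iris     
Finance: Bob    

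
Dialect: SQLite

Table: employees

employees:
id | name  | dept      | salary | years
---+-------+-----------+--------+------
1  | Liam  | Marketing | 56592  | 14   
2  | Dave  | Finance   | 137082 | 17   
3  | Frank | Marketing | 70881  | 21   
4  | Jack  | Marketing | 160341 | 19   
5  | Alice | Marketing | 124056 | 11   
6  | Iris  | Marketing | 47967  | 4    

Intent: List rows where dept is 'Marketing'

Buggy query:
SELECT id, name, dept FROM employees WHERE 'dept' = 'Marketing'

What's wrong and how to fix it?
Bug: 'dept' in single quotes is a string literal, not the column; the comparison is literal-vs-literal and never true

Fix: Remove the quotes around the column name (or use double quotes for an identifier)

Corrected query:
SELECT id, name, dept FROM employees WHERE dept = 'Marketing'

Result:
id | name  | dept     
---+-------+----------
1  | Liam  | Marketing
3  | Frank | Marketing
4  | Jack  | Marketing
5  | Alice | Marketing
6  | Iris  | Marketing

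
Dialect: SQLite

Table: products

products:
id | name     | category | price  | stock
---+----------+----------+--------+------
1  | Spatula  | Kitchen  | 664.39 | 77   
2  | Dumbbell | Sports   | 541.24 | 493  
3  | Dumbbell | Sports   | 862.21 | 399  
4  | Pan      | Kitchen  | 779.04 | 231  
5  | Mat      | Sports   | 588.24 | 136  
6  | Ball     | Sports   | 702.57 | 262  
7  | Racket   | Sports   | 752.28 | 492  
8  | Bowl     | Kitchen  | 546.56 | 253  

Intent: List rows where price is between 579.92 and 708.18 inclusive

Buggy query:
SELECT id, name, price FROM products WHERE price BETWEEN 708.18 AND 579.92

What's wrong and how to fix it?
Bug: The bounds are reversed; BETWEEN a AND b requires a <= b to match anything

Fix: Write BETWEEN 579.92 AND 708.18

Corrected query:
SELECT id, name, price FROM products WHERE price BETWEEN 579.92 AND 708.18

Result:
id | name    | price 
---+---------+-------
1  | Spatula | 664.39
5  | Mat     | 588.24
6  | Ball    | 702.57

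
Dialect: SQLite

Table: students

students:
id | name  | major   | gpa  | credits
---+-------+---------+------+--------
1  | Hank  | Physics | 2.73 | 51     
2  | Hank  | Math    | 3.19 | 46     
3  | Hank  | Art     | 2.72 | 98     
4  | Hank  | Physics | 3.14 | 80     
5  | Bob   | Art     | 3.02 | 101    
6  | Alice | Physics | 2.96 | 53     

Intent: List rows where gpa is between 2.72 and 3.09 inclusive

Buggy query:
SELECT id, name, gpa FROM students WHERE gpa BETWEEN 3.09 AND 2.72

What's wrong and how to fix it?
Bug: BETWEEN expects the lower bound first; with 3.09 AND 2.72 the range is empty

Fix: Swap the bounds so the smaller value comes first

Corrected query:
SELECT id, name, gpa FROM students WHERE gpa BETWEEN 2.72 AND 3.09

Result:
id | name  | gpa 
---+-------+-----
1  | Hank  | 2.73
3  | Hank  | 2.72
5  | Bob   | 3.02
6  | Alice | 2.96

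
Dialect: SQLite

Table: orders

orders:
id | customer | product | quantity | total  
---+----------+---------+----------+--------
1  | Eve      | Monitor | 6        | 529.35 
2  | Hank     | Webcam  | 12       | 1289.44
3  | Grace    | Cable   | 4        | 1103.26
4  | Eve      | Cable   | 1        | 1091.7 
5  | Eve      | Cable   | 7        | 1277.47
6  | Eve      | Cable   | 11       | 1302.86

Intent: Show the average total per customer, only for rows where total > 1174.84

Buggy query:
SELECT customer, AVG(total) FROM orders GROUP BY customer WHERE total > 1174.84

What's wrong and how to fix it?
Bug: WHERE cannot follow GROUP BY

Fix: Place WHERE between FROM and GROUP BY

Corrected query:
SELECT customer, AVG(total) FROM orders WHERE total > 1174.84 GROUP BY customer

Result:
customer | AVG(total)
---------+-----------
Eve      | 1290.165  
Hank     | 1289.44   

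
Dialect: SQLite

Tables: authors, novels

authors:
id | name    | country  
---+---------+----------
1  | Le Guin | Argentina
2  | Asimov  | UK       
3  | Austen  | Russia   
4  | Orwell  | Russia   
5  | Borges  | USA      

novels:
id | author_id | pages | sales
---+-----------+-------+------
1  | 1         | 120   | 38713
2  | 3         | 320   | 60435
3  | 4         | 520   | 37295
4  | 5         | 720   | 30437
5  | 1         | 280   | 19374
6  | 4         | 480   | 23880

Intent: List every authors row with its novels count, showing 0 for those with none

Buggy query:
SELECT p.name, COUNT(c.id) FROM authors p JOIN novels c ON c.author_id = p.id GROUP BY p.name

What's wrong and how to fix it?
Bug: An inner join excludes parents with zero children

Fix: Use LEFT JOIN so parents without children still appear (COUNT(c.id) gives 0)

Corrected query:
SELECT p.name, COUNT(c.id) FROM authors p LEFT JOIN novels c ON c.author_id = p.id GROUP BY p.name

Result:
name    | COUNT(c.id)
--------+------------
Asimov  | 0          
Austen  | 1          
Borges  | 1          
Le Guin | 2          
Orwell  | 2          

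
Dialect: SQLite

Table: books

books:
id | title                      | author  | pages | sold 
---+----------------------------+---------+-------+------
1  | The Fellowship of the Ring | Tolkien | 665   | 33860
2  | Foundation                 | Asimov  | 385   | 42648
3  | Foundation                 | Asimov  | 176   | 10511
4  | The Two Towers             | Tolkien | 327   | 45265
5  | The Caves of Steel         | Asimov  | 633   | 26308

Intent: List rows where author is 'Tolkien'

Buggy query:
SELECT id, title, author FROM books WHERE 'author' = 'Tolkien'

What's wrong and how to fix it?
Bug: Single quotes denote string literals in SQL; the column name is being compared as a constant string

Fix: Remove the quotes around the column name (or use double quotes for an identifier)

Corrected query:
SELECT id, title, author FROM books WHERE author = 'Tolkien'

Result:
id | title                      | author 
---+----------------------------+--------
1  | The Fellowship of the Ring | Tolkien
4  | The Two Towers             | Tolkien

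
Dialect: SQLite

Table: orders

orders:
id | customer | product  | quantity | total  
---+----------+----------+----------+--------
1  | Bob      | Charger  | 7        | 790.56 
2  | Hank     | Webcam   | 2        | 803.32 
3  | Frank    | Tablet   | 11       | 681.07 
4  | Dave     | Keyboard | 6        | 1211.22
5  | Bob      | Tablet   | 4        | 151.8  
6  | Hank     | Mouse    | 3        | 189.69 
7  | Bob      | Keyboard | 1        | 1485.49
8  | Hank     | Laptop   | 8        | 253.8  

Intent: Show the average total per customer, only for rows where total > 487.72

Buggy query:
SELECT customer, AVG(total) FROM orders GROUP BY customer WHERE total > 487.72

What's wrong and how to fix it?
Bug: WHERE cannot follow GROUP BY

Fix: Move the WHERE clause before GROUP BY

Corrected query:
SELECT customer, AVG(total) FROM orders WHERE total > 487.72 GROUP BY customer

Result:
customer | AVG(total)
---------+-----------
Bob      | 1138.025  
Dave     | 1211.22   
Frank    | 681.07    
Hank     | 803.32    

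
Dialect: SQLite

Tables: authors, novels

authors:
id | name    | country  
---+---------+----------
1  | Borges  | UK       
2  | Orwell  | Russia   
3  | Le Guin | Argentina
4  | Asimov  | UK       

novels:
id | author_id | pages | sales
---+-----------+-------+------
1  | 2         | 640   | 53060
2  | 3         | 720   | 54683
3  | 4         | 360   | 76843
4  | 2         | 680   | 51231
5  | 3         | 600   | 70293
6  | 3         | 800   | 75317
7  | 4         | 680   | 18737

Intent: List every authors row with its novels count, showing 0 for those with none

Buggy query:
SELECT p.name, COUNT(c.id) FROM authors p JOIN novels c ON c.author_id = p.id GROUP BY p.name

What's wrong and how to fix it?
Bug: INNER JOIN drops authors rows that have no matching novels rows

Fix: Switch to LEFT JOIN to retain unmatched parent rows

Corrected query:
SELECT p.name, COUNT(c.id) FROM authors p LEFT JOIN novels c ON c.author_id = p.id GROUP BY p.name

Result:
name    | COUNT(c.id)
--------+------------
Asimov  | 2          
Borges  | 0          
Le Guin | 3          
Orwell  | 2          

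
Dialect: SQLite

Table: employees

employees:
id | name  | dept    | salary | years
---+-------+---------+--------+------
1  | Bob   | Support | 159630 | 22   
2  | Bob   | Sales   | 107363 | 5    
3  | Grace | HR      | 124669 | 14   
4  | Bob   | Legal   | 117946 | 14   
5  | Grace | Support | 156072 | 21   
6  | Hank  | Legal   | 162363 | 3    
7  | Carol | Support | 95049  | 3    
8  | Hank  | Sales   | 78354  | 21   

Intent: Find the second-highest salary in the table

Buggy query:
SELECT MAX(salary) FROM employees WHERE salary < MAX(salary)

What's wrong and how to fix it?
Bug: MAX(salary) on the right of the comparison is an aggregate-in-WHERE error

Fix: Put the inner MAX in a scalar subquery

Corrected query:
SELECT MAX(salary) FROM employees WHERE salary < (SELECT MAX(salary) FROM employees)

Result:
MAX(salary)
-----------
159630     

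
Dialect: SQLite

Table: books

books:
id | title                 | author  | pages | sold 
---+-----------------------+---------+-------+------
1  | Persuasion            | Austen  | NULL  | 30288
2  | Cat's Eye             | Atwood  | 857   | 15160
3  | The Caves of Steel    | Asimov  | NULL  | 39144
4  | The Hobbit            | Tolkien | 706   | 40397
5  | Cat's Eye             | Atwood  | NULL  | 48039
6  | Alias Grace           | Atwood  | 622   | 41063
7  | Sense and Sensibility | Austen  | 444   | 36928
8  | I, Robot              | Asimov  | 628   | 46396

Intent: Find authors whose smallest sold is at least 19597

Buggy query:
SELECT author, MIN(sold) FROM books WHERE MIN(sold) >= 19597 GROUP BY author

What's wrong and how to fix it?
Bug: Aggregates like MIN are computed per group after WHERE runs

Fix: Use HAVING for the per-group MIN condition

Corrected query:
SELECT author, MIN(sold) FROM books GROUP BY author HAVING MIN(sold) >= 19597

Result:
author  | MIN(sold)
--------+----------
Asimov  | 39144    
Austen  | 30288    
Tolkien | 40397    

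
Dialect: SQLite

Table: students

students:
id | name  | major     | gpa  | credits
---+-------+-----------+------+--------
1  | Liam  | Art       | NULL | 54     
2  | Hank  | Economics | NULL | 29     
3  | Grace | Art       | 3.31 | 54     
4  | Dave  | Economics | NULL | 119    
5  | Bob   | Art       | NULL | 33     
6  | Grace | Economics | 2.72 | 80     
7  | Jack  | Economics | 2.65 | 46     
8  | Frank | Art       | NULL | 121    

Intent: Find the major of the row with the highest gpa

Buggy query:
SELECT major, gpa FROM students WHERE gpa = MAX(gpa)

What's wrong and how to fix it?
Bug: WHERE is evaluated per row; an aggregate over the whole table isn't defined there

Fix: Wrap MAX in a scalar subquery so WHERE compares against a single value

Corrected query:
SELECT major, gpa FROM students WHERE gpa = (SELECT MAX(gpa) FROM students)

Result:
major | gpa 
------+-----
Art   | 3.31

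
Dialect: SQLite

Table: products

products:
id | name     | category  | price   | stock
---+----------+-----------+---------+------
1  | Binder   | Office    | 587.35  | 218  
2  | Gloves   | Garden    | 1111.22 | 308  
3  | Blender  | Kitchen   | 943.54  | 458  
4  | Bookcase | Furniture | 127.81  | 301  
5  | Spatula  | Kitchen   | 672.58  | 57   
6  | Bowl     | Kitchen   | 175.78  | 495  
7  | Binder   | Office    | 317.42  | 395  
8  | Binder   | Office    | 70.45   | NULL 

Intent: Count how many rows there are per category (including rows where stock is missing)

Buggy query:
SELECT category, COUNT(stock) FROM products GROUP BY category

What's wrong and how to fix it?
Bug: COUNT(column) counts non-NULL values only; rows with NULL stock aren't counted

Fix: Use COUNT(*) to count all rows regardless of NULL

Corrected query:
SELECT category, COUNT(*) FROM products GROUP BY category

Result:
category  | COUNT(*)
----------+---------
Furniture | 1       
Garden    | 1       
Kitchen   | 3       
Office    | 3       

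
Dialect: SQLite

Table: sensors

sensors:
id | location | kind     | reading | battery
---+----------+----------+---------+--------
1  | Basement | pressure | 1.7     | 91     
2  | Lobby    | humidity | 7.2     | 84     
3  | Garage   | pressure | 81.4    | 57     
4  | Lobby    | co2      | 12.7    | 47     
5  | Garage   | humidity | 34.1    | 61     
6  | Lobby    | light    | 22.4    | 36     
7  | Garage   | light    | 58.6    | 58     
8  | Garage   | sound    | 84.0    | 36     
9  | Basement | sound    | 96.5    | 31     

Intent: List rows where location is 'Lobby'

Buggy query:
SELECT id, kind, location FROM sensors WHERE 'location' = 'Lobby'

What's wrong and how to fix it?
Bug: Single quotes denote string literals in SQL; the column name is being compared as a constant string

Fix: Reference the column as location without single quotes

Corrected query:
SELECT id, kind, location FROM sensors WHERE location = 'Lobby'

Result:
id | kind     | location
---+----------+---------
2  | humidity | Lobby   
4  | co2      | Lobby   
6  | light    | Lobby   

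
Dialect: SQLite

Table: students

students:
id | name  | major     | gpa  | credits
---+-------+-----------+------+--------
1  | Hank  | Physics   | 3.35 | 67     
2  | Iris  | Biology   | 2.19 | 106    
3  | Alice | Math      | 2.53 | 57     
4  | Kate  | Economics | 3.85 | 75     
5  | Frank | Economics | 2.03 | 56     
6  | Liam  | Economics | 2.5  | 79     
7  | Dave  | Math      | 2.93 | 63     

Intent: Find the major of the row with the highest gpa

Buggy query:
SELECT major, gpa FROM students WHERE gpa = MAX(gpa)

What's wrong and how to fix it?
Bug: WHERE is evaluated per row; an aggregate over the whole table isn't defined there

Fix: Wrap MAX in a scalar subquery so WHERE compares against a single value

Corrected query:
SELECT major, gpa FROM students WHERE gpa = (SELECT MAX(gpa) FROM students)

Result:
major     | gpa 
----------+-----
Economics | 3.85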